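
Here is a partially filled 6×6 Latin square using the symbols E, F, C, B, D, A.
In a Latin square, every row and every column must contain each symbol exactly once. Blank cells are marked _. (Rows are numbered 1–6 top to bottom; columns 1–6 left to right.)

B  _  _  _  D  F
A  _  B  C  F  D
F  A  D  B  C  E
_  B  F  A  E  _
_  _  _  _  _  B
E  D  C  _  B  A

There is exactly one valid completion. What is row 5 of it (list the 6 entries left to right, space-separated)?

C F E D A B

Row 5, column 5: row 5 has {B} and column 5 has {E, F, C, B, D}, leaving only A.
Row 5, column 3: row 5 has {B, A} and column 3 has {F, C, B, D}, leaving only E.
Row 1, column 3: row 1 has {F, B, D} and column 3 has {E, F, C, B, D}, leaving only A.
Row 1, column 4: row 1 has {F, B, D, A} and column 4 has {C, B, A}, leaving only E.
Row 1, column 2: row 1 has {E, F, B, D, A} and column 2 has {B, D, A}, leaving only C.
Row 5, column 2: row 5 has {E, B, A} and column 2 has {C, B, D, A}, leaving only F.
Row 5, column 4: row 5 has {E, F, B, A} and column 4 has {E, C, B, A}, leaving only D.
Row 5, column 1: row 5 has {E, F, B, D, A} and column 1 has {E, F, B, A}, leaving only C.
So row 5 reads: C F E D A B.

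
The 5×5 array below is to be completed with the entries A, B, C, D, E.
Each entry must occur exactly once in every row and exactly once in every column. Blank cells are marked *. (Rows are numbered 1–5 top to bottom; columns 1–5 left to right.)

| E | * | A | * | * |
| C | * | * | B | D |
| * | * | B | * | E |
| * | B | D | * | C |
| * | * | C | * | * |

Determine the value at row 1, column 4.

Row 1, column 5: row 1 has {A, E} and column 5 has {C, D, E}, leaving only B.
Row 2, column 3: row 2 has {B, C, D} and column 3 has {A, B, C, D}, leaving only E.
Row 2, column 2: row 2 has {B, C, D, E} and column 2 has {B}, leaving only A.
Row 4, column 1: row 4 has {B, C, D} and column 1 has {C, E}, leaving only A.
Row 3, column 1: row 3 has {B, E} and column 1 has {A, C, E}, leaving only D.
Row 3, column 2: row 3 has {B, D, E} and column 2 has {A, B}, leaving only C.
Row 1, column 2: row 1 has {A, B, E} and column 2 has {A, B, C}, leaving only D.
Row 1 already has {A, B, D, E} and column 4 already has {B}, so row 1, column 4 must be C.

C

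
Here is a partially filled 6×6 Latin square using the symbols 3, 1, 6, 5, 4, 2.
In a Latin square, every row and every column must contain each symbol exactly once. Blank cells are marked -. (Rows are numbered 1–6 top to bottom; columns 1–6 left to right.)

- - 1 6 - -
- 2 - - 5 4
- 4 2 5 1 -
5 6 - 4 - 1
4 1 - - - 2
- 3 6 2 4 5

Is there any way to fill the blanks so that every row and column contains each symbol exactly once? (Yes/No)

Row 1, column 2: row 1 has {1, 6} and column 2 has {3, 1, 6, 4, 2}, so it must be 5.
Row 1, column 6: row 1 has {1, 6, 5} and column 6 has {1, 5, 4, 2}, so it must be 3.
Row 1, column 1: row 1 has {3, 1, 6, 5} and column 1 has {5, 4}, so it must be 2.
Now row 1, column 5: row 1 together with column 5 already contain {3, 1, 6, 5, 4, 2} — every symbol — so nothing can go there. The grid has no valid completion.

No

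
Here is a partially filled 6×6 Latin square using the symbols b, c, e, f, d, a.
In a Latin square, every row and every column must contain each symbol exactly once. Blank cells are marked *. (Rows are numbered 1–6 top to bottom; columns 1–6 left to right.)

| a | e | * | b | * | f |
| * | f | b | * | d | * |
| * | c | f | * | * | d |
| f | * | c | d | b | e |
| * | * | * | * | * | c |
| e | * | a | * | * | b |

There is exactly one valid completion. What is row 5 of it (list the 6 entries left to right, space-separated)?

Row 1, column 3: row 1 has {b, e, f, a} and column 3 has {b, c, f, a}, leaving only d.
Row 5, column 3: row 5 has {c} and column 3 has {b, c, f, d, a}, leaving only e.
Row 1, column 5: row 1 has {b, e, f, d, a} and column 5 has {b, d}, leaving only c.
Row 2, column 1: row 2 has {b, f, d} and column 1 has {e, f, a}, leaving only c.
Row 2, column 6: row 2 has {b, c, f, d} and column 6 has {b, c, e, f, d}, leaving only a.
Row 2, column 4: row 2 has {b, c, f, d, a} and column 4 has {b, d}, leaving only e.
Row 3, column 1: row 3 has {c, f, d} and column 1 has {c, e, f, a}, leaving only b.
Row 5, column 1: row 5 has {c, e} and column 1 has {b, c, e, f, a}, leaving only d.
Row 3, column 4: row 3 has {b, c, f, d} and column 4 has {b, e, d}, leaving only a.
Row 5, column 4: row 5 has {c, e, d} and column 4 has {b, e, d, a}, leaving only f.
Row 5, column 5: row 5 has {c, e, f, d} and column 5 has {b, c, d}, leaving only a.
Row 5, column 2: row 5 has {c, e, f, d, a} and column 2 has {c, e, f}, leaving only b.
So row 5 reads: d b e f a c.

d b e f a c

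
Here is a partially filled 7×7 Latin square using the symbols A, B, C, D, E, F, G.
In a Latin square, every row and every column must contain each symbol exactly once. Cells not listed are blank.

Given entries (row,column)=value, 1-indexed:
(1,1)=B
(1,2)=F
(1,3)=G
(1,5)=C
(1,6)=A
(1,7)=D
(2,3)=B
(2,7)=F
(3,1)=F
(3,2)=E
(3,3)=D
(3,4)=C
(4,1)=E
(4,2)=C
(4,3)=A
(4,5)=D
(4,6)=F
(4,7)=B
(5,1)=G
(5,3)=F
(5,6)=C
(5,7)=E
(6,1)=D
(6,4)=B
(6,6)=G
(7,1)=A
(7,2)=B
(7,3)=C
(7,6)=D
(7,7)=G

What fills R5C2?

Row 1, column 4: row 1 has {A, B, C, D, F, G} and column 4 has {B, C}, leaving only E.
Row 2, column 1: row 2 has {B, F} and column 1 has {A, B, D, E, F, G}, leaving only C.
Row 2, column 6: row 2 has {B, C, F} and column 6 has {A, C, D, F, G}, leaving only E.
Row 3, column 6: row 3 has {C, D, E, F} and column 6 has {A, C, D, E, F, G}, leaving only B.
Row 3, column 7: row 3 has {B, C, D, E, F} and column 7 has {B, D, E, F, G}, leaving only A.
Row 3, column 5: row 3 has {A, B, C, D, E, F} and column 5 has {C, D}, leaving only G.
Row 2, column 5: row 2 has {B, C, E, F} and column 5 has {C, D, G}, leaving only A.
Row 4, column 4: row 4 has {A, B, C, D, E, F} and column 4 has {B, C, E}, leaving only G.
Row 2, column 4: row 2 has {A, B, C, E, F} and column 4 has {B, C, E, G}, leaving only D.
Row 2, column 2: row 2 has {A, B, C, D, E, F} and column 2 has {B, C, E, F}, leaving only G.
Row 5, column 4: row 5 has {C, E, F, G} and column 4 has {B, C, D, E, G}, leaving only A.
Row 5 already has {A, C, E, F, G} and column 2 already has {B, C, E, F, G}, so row 5, column 2 must be D.

D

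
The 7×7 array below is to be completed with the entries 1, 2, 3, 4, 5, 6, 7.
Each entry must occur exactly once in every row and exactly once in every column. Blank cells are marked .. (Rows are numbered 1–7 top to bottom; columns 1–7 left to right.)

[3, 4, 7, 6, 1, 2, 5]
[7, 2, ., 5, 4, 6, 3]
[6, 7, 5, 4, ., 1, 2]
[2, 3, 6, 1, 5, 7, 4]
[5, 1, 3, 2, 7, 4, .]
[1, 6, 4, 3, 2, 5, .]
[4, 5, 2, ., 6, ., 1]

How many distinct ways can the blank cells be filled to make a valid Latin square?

Row 2, column 3: eliminating its row and column leaves {1}.
Row 3, column 5: eliminating its row and column leaves {3}.
Row 5, column 7: eliminating its row and column leaves {6}.
Row 6, column 7: eliminating its row and column leaves {7}.
Row 7, column 4: eliminating its row and column leaves {7}.
Row 7, column 6: eliminating its row and column leaves {3}.
Only one assignment across all blanks avoids any row or column repeat, giving 1 completion.

1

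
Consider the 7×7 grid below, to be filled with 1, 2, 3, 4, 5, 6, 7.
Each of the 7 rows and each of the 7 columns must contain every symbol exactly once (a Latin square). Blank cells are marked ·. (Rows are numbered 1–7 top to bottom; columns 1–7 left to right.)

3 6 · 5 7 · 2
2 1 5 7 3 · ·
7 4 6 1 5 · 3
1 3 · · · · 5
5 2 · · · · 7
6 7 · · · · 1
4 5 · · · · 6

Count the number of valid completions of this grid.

9

Row 1, column 3: eliminating its row and column leaves {1, 4}.
Row 1, column 6: eliminating its row and column leaves {1, 4}.
Row 2, column 6: eliminating its row and column leaves {4, 6}.
Row 2, column 7: eliminating its row and column leaves {4}.
Row 3, column 6: eliminating its row and column leaves {2}.
Row 4, column 3: eliminating its row and column leaves {2, 4, 7}.
Row 4, column 4: eliminating its row and column leaves {2, 4, 6}.
Row 4, column 5: eliminating its row and column leaves {2, 4, 6}.
Row 4, column 6: eliminating its row and column leaves {2, 4, 6, 7}.
Row 5, column 3: eliminating its row and column leaves {1, 3, 4}.
Row 5, column 4: eliminating its row and column leaves {3, 4, 6}.
Row 5, column 5: eliminating its row and column leaves {1, 4, 6}.
Row 5, column 6: eliminating its row and column leaves {1, 3, 4, 6}.
Row 6, column 3: eliminating its row and column leaves {2, 3, 4}.
Row 6, column 4: eliminating its row and column leaves {2, 3, 4}.
Row 6, column 5: eliminating its row and column leaves {2, 4}.
Row 6, column 6: eliminating its row and column leaves {2, 3, 4, 5}.
Row 7, column 3: eliminating its row and column leaves {1, 2, 3, 7}.
Row 7, column 4: eliminating its row and column leaves {2, 3}.
Row 7, column 5: eliminating its row and column leaves {1, 2}.
Row 7, column 6: eliminating its row and column leaves {1, 2, 3, 7}.
Enumerating the assignments across these blanks that avoid any row or column repeat gives 9 completions.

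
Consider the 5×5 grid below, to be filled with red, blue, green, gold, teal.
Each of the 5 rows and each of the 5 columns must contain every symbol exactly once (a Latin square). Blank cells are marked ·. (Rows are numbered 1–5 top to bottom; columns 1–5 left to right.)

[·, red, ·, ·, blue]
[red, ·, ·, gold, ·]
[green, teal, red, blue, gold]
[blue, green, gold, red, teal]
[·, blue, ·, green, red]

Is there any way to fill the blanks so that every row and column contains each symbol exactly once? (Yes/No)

No

Row 2, column 2: row 2 together with column 2 already contain {red, blue, green, gold, teal} — every symbol — so nothing can go there. The grid has no valid completion.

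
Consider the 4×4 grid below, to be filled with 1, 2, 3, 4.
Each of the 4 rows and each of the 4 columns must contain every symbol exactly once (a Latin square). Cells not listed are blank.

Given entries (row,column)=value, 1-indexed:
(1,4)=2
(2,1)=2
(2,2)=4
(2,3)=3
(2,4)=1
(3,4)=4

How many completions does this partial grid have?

4

Row 1, column 1: eliminating its row and column leaves {1, 3, 4}.
Row 1, column 2: eliminating its row and column leaves {1, 3}.
Row 1, column 3: eliminating its row and column leaves {1, 4}.
Row 3, column 1: eliminating its row and column leaves {1, 3}.
Row 3, column 2: eliminating its row and column leaves {1, 2, 3}.
Row 3, column 3: eliminating its row and column leaves {1, 2}.
Row 4, column 1: eliminating its row and column leaves {1, 3, 4}.
Row 4, column 2: eliminating its row and column leaves {1, 2, 3}.
Row 4, column 3: eliminating its row and column leaves {1, 2, 4}.
Row 4, column 4: eliminating its row and column leaves {3}.
Enumerating the assignments across these blanks that avoid any row or column repeat gives 4 completions.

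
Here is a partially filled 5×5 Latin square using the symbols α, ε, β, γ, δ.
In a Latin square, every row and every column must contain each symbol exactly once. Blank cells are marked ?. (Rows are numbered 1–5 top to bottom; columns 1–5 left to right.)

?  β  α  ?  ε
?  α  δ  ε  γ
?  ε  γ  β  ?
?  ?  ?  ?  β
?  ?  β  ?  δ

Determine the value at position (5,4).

Row 2, column 1: row 2 has {α, ε, γ, δ} and column 1 has {}, leaving only β.
Row 3, column 5: row 3 has {ε, β, γ} and column 5 has {ε, β, γ, δ}, leaving only α.
Row 3, column 1: row 3 has {α, ε, β, γ} and column 1 has {β}, leaving only δ.
Row 1, column 1: row 1 has {α, ε, β} and column 1 has {β, δ}, leaving only γ.
Row 1, column 4: row 1 has {α, ε, β, γ} and column 4 has {ε, β}, leaving only δ.
Row 4, column 3: row 4 has {β} and column 3 has {α, β, γ, δ}, leaving only ε.
Row 4, column 1: row 4 has {ε, β} and column 1 has {β, γ, δ}, leaving only α.
Row 4, column 4: row 4 has {α, ε, β} and column 4 has {ε, β, δ}, leaving only γ.
Row 5 already has {β, δ} and column 4 already has {ε, β, γ, δ}, so row 5, column 4 must be α.

α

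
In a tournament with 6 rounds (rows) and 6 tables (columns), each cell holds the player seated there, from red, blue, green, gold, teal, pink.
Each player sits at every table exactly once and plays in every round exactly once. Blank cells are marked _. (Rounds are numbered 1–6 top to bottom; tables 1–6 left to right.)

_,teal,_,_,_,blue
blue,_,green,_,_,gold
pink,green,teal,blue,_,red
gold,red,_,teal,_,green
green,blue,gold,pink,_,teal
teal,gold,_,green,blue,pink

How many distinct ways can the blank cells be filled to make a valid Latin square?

1

Round 1, table 1: eliminating its round and table leaves {red}.
Round 1, table 3: eliminating its round and table leaves {red, pink}.
Round 1, table 4: eliminating its round and table leaves {red, gold}.
Round 1, table 5: eliminating its round and table leaves {red, green, gold, pink}.
Round 2, table 2: eliminating its round and table leaves {pink}.
Round 2, table 4: eliminating its round and table leaves {red}.
Round 2, table 5: eliminating its round and table leaves {red, teal, pink}.
Round 3, table 5: eliminating its round and table leaves {gold}.
Round 4, table 3: eliminating its round and table leaves {blue, pink}.
Round 4, table 5: eliminating its round and table leaves {pink}.
Round 5, table 5: eliminating its round and table leaves {red}.
Round 6, table 3: eliminating its round and table leaves {red}.
Only one assignment across all blanks avoids any round or table repeat, giving 1 completion.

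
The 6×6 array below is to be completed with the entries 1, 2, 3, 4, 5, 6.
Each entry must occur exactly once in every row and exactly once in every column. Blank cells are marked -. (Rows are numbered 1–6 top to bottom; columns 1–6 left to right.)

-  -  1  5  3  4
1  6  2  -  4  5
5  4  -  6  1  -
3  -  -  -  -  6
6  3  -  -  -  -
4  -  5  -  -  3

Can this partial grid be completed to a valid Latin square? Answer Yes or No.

No

Row 1, column 1: row 1 has {1, 3, 4, 5} and column 1 has {1, 3, 4, 5, 6}, so it must be 2.
Now row 1, column 2: row 1 together with column 2 already contain {1, 2, 3, 4, 5, 6} — every symbol — so nothing can go there. The grid has no valid completion.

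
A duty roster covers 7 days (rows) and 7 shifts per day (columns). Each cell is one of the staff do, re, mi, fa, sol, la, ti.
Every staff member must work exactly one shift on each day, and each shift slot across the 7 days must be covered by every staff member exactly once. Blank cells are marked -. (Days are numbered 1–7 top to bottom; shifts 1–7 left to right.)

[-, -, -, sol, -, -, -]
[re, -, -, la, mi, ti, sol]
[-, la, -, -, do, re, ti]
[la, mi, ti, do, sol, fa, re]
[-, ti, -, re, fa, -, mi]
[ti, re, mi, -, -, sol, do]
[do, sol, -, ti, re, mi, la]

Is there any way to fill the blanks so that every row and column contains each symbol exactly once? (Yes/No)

Yes

No day or shift among the givens repeats a symbol, and propagating forced cells runs into no contradiction.
One valid completion exists (for instance, mi do re sol ti la fa / re fa do la mi ti sol / fa la sol mi do re ti / la mi ti do sol fa re / sol ti la re fa do mi / ti re mi fa la sol do / do sol fa ti re mi la).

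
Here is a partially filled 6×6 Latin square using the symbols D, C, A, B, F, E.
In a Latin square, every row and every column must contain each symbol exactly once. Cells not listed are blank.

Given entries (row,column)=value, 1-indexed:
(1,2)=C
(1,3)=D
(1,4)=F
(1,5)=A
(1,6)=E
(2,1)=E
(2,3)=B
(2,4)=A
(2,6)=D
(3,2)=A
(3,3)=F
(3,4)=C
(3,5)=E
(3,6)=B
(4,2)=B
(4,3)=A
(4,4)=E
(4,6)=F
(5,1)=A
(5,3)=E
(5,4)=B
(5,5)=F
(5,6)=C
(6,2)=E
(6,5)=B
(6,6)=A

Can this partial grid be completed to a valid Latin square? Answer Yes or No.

No row or column among the givens repeats a symbol, and propagating forced cells runs into no contradiction.
One valid completion exists (for instance, B C D F A E / E F B A C D / D A F C E B / C B A E D F / A D E B F C / F E C D B A).

Yes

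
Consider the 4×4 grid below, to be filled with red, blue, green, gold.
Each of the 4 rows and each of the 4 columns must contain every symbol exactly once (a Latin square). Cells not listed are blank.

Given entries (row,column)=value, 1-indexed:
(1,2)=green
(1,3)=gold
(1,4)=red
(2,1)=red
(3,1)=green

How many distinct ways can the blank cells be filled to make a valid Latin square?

Row 1, column 1: eliminating its row and column leaves {blue}.
Row 2, column 2: eliminating its row and column leaves {blue, gold}.
Row 2, column 3: eliminating its row and column leaves {blue, green}.
Row 2, column 4: eliminating its row and column leaves {blue, green, gold}.
Row 3, column 2: eliminating its row and column leaves {red, blue, gold}.
Row 3, column 3: eliminating its row and column leaves {red, blue}.
Row 3, column 4: eliminating its row and column leaves {blue, gold}.
Row 4, column 1: eliminating its row and column leaves {blue, gold}.
Row 4, column 2: eliminating its row and column leaves {red, blue, gold}.
Row 4, column 3: eliminating its row and column leaves {red, blue, green}.
Row 4, column 4: eliminating its row and column leaves {blue, green, gold}.
Enumerating the assignments across these blanks that avoid any row or column repeat gives 4 completions.

4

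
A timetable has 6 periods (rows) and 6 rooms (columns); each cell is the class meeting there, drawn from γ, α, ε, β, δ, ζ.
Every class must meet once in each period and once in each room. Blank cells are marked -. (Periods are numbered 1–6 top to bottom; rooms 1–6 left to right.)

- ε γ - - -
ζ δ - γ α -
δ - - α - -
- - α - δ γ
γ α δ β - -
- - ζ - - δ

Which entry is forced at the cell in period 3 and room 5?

Period 6, room 4: period 6 has {δ, ζ} and room 4 has {γ, α, β}, leaving only ε.
Period 4, room 4: period 4 has {γ, α, δ} and room 4 has {γ, α, ε, β}, leaving only ζ.
Period 1, room 4: period 1 has {γ, ε} and room 4 has {γ, α, ε, β, ζ}, leaving only δ.
Period 4, room 2: period 4 has {γ, α, δ, ζ} and room 2 has {α, ε, δ}, leaving only β.
Period 4, room 1: period 4 has {γ, α, β, δ, ζ} and room 1 has {γ, δ, ζ}, leaving only ε.
Period 6, room 2: period 6 has {ε, δ, ζ} and room 2 has {α, ε, β, δ}, leaving only γ.
Period 3, room 2: period 3 has {α, δ} and room 2 has {γ, α, ε, β, δ}, leaving only ζ.
Period 6, room 5: period 6 has {γ, ε, δ, ζ} and room 5 has {α, δ}, leaving only β.
Period 1, room 5: period 1 has {γ, ε, δ} and room 5 has {α, β, δ}, leaving only ζ.
Period 5, room 5: period 5 has {γ, α, β, δ} and room 5 has {α, β, δ, ζ}, leaving only ε.
Period 3 already has {α, δ, ζ} and room 5 already has {α, ε, β, δ, ζ}, so period 3, room 5 must be γ.

γ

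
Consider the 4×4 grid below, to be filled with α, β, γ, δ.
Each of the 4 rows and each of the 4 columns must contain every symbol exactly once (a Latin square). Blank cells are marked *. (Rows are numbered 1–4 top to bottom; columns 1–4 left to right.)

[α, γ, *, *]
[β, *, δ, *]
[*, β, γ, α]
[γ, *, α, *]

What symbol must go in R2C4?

γ

Row 2 already has {β, δ} and column 4 already has {α}, so row 2, column 4 must be γ.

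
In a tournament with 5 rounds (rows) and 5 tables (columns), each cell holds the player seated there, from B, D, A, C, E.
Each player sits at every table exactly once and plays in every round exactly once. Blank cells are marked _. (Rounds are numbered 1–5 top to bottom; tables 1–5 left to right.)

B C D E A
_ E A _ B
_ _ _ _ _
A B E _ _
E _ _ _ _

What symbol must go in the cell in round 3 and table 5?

Round 3, table 5 is narrowed to {D, C, E}.
If it were D, then round 3, table 4 would be left with no valid symbol.
If it were C, then round 3, table 4 would be left with no valid symbol.
So round 3, table 5 must be E.

E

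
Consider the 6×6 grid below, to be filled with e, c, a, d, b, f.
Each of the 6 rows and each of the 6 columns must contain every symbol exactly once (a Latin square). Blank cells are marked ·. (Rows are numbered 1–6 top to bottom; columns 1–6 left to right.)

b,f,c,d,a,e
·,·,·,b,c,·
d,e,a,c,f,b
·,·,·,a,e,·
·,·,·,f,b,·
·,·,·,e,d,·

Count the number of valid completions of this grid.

14

Row 2, column 1: eliminating its row and column leaves {e, a, f}.
Row 2, column 2: eliminating its row and column leaves {a, d}.
Row 2, column 3: eliminating its row and column leaves {e, d, f}.
Row 2, column 6: eliminating its row and column leaves {a, d, f}.
Row 4, column 1: eliminating its row and column leaves {c, f}.
Row 4, column 2: eliminating its row and column leaves {c, d, b}.
Row 4, column 3: eliminating its row and column leaves {d, b, f}.
Row 4, column 6: eliminating its row and column leaves {c, d, f}.
Row 5, column 1: eliminating its row and column leaves {e, c, a}.
Row 5, column 2: eliminating its row and column leaves {c, a, d}.
Row 5, column 3: eliminating its row and column leaves {e, d}.
Row 5, column 6: eliminating its row and column leaves {c, a, d}.
Row 6, column 1: eliminating its row and column leaves {c, a, f}.
Row 6, column 2: eliminating its row and column leaves {c, a, b}.
Row 6, column 3: eliminating its row and column leaves {b, f}.
Row 6, column 6: eliminating its row and column leaves {c, a, f}.
Enumerating the assignments across these blanks that avoid any row or column repeat gives 14 completions.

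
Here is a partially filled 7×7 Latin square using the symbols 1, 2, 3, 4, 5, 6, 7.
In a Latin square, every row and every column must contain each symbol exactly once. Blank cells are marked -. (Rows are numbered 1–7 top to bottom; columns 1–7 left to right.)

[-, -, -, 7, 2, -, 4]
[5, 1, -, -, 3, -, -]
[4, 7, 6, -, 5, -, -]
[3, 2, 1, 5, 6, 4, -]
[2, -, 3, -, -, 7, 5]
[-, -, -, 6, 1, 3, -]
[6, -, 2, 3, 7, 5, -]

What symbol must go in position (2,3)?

Row 1, column 1: row 1 has {2, 4, 7} and column 1 has {2, 3, 4, 5, 6}, leaving only 1.
Row 1, column 3: row 1 has {1, 2, 4, 7} and column 3 has {1, 2, 3, 6}, leaving only 5.
Row 1, column 6: row 1 has {1, 2, 4, 5, 7} and column 6 has {3, 4, 5, 7}, leaving only 6.
Row 1, column 2: row 1 has {1, 2, 4, 5, 6, 7} and column 2 has {1, 2, 7}, leaving only 3.
Row 2, column 6: row 2 has {1, 3, 5} and column 6 has {3, 4, 5, 6, 7}, leaving only 2.
Row 2, column 4: row 2 has {1, 2, 3, 5} and column 4 has {3, 5, 6, 7}, leaving only 4.
Row 2 already has {1, 2, 3, 4, 5} and column 3 already has {1, 2, 3, 5, 6}, so row 2, column 3 must be 7.

7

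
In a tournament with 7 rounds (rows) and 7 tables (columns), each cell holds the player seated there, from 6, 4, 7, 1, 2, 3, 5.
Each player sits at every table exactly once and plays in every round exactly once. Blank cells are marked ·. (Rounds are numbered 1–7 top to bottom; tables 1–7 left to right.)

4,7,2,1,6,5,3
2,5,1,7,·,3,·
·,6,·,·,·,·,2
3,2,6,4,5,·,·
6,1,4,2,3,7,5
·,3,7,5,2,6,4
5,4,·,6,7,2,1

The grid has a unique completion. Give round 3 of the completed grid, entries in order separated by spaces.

7 6 5 3 1 4 2

Round 3, table 4: round 3 has {6, 2} and table 4 has {6, 4, 7, 1, 2, 5}, leaving only 3.
Round 3, table 3: round 3 has {6, 2, 3} and table 3 has {6, 4, 7, 1, 2}, leaving only 5.
Round 2, table 5: round 2 has {7, 1, 2, 3, 5} and table 5 has {6, 7, 2, 3, 5}, leaving only 4.
Round 3, table 5: round 3 has {6, 2, 3, 5} and table 5 has {6, 4, 7, 2, 3, 5}, leaving only 1.
Round 3, table 1: round 3 has {6, 1, 2, 3, 5} and table 1 has {6, 4, 2, 3, 5}, leaving only 7.
Round 3, table 6: round 3 has {6, 7, 1, 2, 3, 5} and table 6 has {6, 7, 2, 3, 5}, leaving only 4.
So round 3 reads: 7 6 5 3 1 4 2.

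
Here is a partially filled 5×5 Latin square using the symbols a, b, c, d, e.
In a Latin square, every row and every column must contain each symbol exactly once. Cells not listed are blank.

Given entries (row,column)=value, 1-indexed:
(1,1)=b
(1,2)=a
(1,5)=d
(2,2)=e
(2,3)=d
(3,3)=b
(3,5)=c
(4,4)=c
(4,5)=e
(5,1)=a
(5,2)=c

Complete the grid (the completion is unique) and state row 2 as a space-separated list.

Row 2, column 1: row 2 has {d, e} and column 1 has {a, b}, leaving only c.
Row 1, column 4: row 1 has {a, b, d} and column 4 has {c}, leaving only e.
Row 1, column 3: row 1 has {a, b, d, e} and column 3 has {b, d}, leaving only c.
Row 3, column 2: row 3 has {b, c} and column 2 has {a, c, e}, leaving only d.
Row 3, column 1: row 3 has {b, c, d} and column 1 has {a, b, c}, leaving only e.
Row 3, column 4: row 3 has {b, c, d, e} and column 4 has {c, e}, leaving only a.
Row 2, column 4: row 2 has {c, d, e} and column 4 has {a, c, e}, leaving only b.
Row 2, column 5: row 2 has {b, c, d, e} and column 5 has {c, d, e}, leaving only a.
So row 2 reads: c e d b a.

c e d b a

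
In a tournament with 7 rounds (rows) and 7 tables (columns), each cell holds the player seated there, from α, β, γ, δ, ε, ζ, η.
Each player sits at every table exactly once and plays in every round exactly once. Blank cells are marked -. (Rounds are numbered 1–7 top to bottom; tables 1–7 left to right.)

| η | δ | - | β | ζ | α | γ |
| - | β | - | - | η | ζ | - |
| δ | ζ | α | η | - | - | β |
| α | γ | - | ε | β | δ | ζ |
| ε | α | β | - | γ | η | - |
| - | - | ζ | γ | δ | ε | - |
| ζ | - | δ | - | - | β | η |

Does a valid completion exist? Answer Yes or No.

Round 1, table 3: round 1 has {α, β, γ, δ, ζ, η} and table 3 has {α, β, δ, ζ}, so it must be ε.
Round 2, table 1: round 2 has {β, ζ, η} and table 1 has {α, δ, ε, ζ, η}, so it must be γ.
Now round 2, table 3: round 2 together with table 3 already contain {α, β, γ, δ, ε, ζ, η} — every symbol — so nothing can go there. The grid has no valid completion.

No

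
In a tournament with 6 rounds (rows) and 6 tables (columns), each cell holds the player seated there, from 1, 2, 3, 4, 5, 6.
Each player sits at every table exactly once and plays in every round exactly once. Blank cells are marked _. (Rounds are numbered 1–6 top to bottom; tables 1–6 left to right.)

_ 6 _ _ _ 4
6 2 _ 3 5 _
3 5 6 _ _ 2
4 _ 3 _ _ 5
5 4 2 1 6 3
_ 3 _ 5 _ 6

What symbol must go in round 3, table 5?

Round 1, table 4: round 1 has {4, 6} and table 4 has {1, 3, 5}, leaving only 2.
Round 1, table 1: round 1 has {2, 4, 6} and table 1 has {3, 4, 5, 6}, leaving only 1.
Round 1, table 3: round 1 has {1, 2, 4, 6} and table 3 has {2, 3, 6}, leaving only 5.
Round 1, table 5: round 1 has {1, 2, 4, 5, 6} and table 5 has {5, 6}, leaving only 3.
Round 2, table 6: round 2 has {2, 3, 5, 6} and table 6 has {2, 3, 4, 5, 6}, leaving only 1.
Round 2, table 3: round 2 has {1, 2, 3, 5, 6} and table 3 has {2, 3, 5, 6}, leaving only 4.
Round 3, table 4: round 3 has {2, 3, 5, 6} and table 4 has {1, 2, 3, 5}, leaving only 4.
Round 3 already has {2, 3, 4, 5, 6} and table 5 already has {3, 5, 6}, so round 3, table 5 must be 1.

1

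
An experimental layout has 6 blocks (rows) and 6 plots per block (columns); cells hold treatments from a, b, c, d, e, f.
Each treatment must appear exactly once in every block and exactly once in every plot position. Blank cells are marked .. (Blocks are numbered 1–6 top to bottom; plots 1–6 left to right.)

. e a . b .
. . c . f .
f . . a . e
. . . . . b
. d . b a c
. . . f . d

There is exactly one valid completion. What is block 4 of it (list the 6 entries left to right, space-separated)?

Block 1, plot 6: block 1 has {a, b, e} and plot 6 has {b, c, d, e}, leaving only f.
Block 2, plot 6: block 2 has {c, f} and plot 6 has {b, c, d, e, f}, leaving only a.
Block 2, plot 2: block 2 has {a, c, f} and plot 2 has {d, e}, leaving only b.
Block 3, plot 2: block 3 has {a, e, f} and plot 2 has {b, d, e}, leaving only c.
Block 3, plot 5: block 3 has {a, c, e, f} and plot 5 has {a, b, f}, leaving only d.
Block 3, plot 3: block 3 has {a, c, d, e, f} and plot 3 has {a, c}, leaving only b.
Block 5, plot 1: block 5 has {a, b, c, d} and plot 1 has {f}, leaving only e.
Block 2, plot 1: block 2 has {a, b, c, f} and plot 1 has {e, f}, leaving only d.
Block 1, plot 1: block 1 has {a, b, e, f} and plot 1 has {d, e, f}, leaving only c.
Block 4, plot 1: block 4 has {b} and plot 1 has {c, d, e, f}, leaving only a.
Block 4, plot 2: block 4 has {a, b} and plot 2 has {b, c, d, e}, leaving only f.
Block 1, plot 4: block 1 has {a, b, c, e, f} and plot 4 has {a, b, f}, leaving only d.
Block 2, plot 4: block 2 has {a, b, c, d, f} and plot 4 has {a, b, d, f}, leaving only e.
Block 4, plot 4: block 4 has {a, b, f} and plot 4 has {a, b, d, e, f}, leaving only c.
Block 4, plot 5: block 4 has {a, b, c, f} and plot 5 has {a, b, d, f}, leaving only e.
Block 4, plot 3: block 4 has {a, b, c, e, f} and plot 3 has {a, b, c}, leaving only d.
So block 4 reads: a f d c e b.

a f d c e b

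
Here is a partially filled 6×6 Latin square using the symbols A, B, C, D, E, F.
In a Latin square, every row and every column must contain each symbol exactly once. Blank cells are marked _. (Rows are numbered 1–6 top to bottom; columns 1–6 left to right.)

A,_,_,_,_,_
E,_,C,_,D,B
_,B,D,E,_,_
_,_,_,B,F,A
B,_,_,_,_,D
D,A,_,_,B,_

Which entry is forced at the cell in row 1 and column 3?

B

Row 2, column 2: row 2 has {B, C, D, E} and column 2 has {A, B}, leaving only F.
Row 2, column 4: row 2 has {B, C, D, E, F} and column 4 has {B, E}, leaving only A.
Row 4, column 1: row 4 has {A, B, F} and column 1 has {A, B, D, E}, leaving only C.
Row 3, column 1: row 3 has {B, D, E} and column 1 has {A, B, C, D, E}, leaving only F.
Row 3, column 6: row 3 has {B, D, E, F} and column 6 has {A, B, D}, leaving only C.
Row 3, column 5: row 3 has {B, C, D, E, F} and column 5 has {B, D, F}, leaving only A.
Row 4, column 3: row 4 has {A, B, C, F} and column 3 has {C, D}, leaving only E.
Row 4, column 2: row 4 has {A, B, C, E, F} and column 2 has {A, B, F}, leaving only D.
Row 6, column 3: row 6 has {A, B, D} and column 3 has {C, D, E}, leaving only F.
Row 1 already has {A} and column 3 already has {C, D, E, F}, so row 1, column 3 must be B.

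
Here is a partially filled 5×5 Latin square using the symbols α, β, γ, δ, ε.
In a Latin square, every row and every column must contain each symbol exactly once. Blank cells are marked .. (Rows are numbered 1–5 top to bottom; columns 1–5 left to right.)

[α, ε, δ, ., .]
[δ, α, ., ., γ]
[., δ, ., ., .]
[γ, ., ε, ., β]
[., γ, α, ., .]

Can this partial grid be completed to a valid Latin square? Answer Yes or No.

No

Row 1, column 5: row 1 together with column 5 already contain {α, β, γ, δ, ε} — every symbol — so nothing can go there. The grid has no valid completion.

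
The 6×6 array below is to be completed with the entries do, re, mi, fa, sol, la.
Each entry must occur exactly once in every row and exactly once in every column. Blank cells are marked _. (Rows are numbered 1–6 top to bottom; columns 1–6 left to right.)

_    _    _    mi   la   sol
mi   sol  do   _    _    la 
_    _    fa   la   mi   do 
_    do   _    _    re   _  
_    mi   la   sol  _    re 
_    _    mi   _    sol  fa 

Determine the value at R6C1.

Row 1, column 3: row 1 has {mi, sol, la} and column 3 has {do, mi, fa, la}, leaving only re.
Row 1, column 2: row 1 has {re, mi, sol, la} and column 2 has {do, mi, sol}, leaving only fa.
Row 1, column 1: row 1 has {re, mi, fa, sol, la} and column 1 has {mi}, leaving only do.
Row 2, column 5: row 2 has {do, mi, sol, la} and column 5 has {re, mi, sol, la}, leaving only fa.
Row 2, column 4: row 2 has {do, mi, fa, sol, la} and column 4 has {mi, sol, la}, leaving only re.
Row 3, column 2: row 3 has {do, mi, fa, la} and column 2 has {do, mi, fa, sol}, leaving only re.
Row 3, column 1: row 3 has {do, re, mi, fa, la} and column 1 has {do, mi}, leaving only sol.
Row 4, column 3: row 4 has {do, re} and column 3 has {do, re, mi, fa, la}, leaving only sol.
Row 4, column 4: row 4 has {do, re, sol} and column 4 has {re, mi, sol, la}, leaving only fa.
Row 4, column 1: row 4 has {do, re, fa, sol} and column 1 has {do, mi, sol}, leaving only la.
Row 6 already has {mi, fa, sol} and column 1 already has {do, mi, sol, la}, so row 6, column 1 must be re.

re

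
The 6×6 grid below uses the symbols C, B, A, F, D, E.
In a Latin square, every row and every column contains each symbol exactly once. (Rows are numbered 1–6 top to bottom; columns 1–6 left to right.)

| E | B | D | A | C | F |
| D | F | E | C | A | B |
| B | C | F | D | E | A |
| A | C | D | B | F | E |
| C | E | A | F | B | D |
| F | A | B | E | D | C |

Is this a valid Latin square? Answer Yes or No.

Every row is a permutation, but column 3 contains D twice (at rows 1 and 4).

No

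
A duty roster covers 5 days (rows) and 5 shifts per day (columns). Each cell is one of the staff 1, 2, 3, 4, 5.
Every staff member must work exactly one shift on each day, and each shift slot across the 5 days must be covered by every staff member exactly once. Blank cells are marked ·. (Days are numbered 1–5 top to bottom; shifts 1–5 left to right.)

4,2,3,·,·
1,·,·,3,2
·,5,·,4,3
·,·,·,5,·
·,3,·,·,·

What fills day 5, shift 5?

1

Day 1, shift 4: day 1 has {2, 3, 4} and shift 4 has {3, 4, 5}, leaving only 1.
Day 1, shift 5: day 1 has {1, 2, 3, 4} and shift 5 has {2, 3}, leaving only 5.
Day 2, shift 2: day 2 has {1, 2, 3} and shift 2 has {2, 3, 5}, leaving only 4.
Day 2, shift 3: day 2 has {1, 2, 3, 4} and shift 3 has {3}, leaving only 5.
Day 3, shift 1: day 3 has {3, 4, 5} and shift 1 has {1, 4}, leaving only 2.
Day 3, shift 3: day 3 has {2, 3, 4, 5} and shift 3 has {3, 5}, leaving only 1.
Day 4, shift 1: day 4 has {5} and shift 1 has {1, 2, 4}, leaving only 3.
Day 4, shift 2: day 4 has {3, 5} and shift 2 has {2, 3, 4, 5}, leaving only 1.
Day 4, shift 5: day 4 has {1, 3, 5} and shift 5 has {2, 3, 5}, leaving only 4.
Day 5 already has {3} and shift 5 already has {2, 3, 4, 5}, so day 5, shift 5 must be 1.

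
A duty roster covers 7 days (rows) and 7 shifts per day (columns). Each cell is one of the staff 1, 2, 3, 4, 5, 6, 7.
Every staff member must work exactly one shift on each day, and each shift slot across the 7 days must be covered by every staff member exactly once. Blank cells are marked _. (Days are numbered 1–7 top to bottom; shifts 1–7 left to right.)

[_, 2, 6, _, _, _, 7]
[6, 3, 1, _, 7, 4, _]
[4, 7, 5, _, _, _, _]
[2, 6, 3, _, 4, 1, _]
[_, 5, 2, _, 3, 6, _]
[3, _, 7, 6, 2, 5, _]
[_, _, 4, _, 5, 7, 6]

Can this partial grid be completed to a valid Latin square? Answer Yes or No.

Day 1, shift 5: day 1 has {2, 6, 7} and shift 5 has {2, 3, 4, 5, 7}, so it must be 1.
Day 1, shift 1: day 1 has {1, 2, 6, 7} and shift 1 has {2, 3, 4, 6}, so it must be 5.
Day 1, shift 6: day 1 has {1, 2, 5, 6, 7} and shift 6 has {1, 4, 5, 6, 7}, so it must be 3.
Day 1, shift 4: day 1 has {1, 2, 3, 5, 6, 7} and shift 4 has {6}, so it must be 4.
Day 3, shift 5: day 3 has {4, 5, 7} and shift 5 has {1, 2, 3, 4, 5, 7}, so it must be 6.
Day 3, shift 6: day 3 has {4, 5, 6, 7} and shift 6 has {1, 3, 4, 5, 6, 7}, so it must be 2.
Day 4, shift 7: day 4 has {1, 2, 3, 4, 6} and shift 7 has {6, 7}, so it must be 5.
Day 2, shift 7: day 2 has {1, 3, 4, 6, 7} and shift 7 has {5, 6, 7}, so it must be 2.
Day 2, shift 4: day 2 has {1, 2, 3, 4, 6, 7} and shift 4 has {4, 6}, so it must be 5.
Day 4, shift 4: day 4 has {1, 2, 3, 4, 5, 6} and shift 4 has {4, 5, 6}, so it must be 7.
Day 5, shift 4: day 5 has {2, 3, 5, 6} and shift 4 has {4, 5, 6, 7}, so it must be 1.
Day 3, shift 4: day 3 has {2, 4, 5, 6, 7} and shift 4 has {1, 4, 5, 6, 7}, so it must be 3.
Day 3, shift 7: day 3 has {2, 3, 4, 5, 6, 7} and shift 7 has {2, 5, 6, 7}, so it must be 1.
Day 5, shift 1: day 5 has {1, 2, 3, 5, 6} and shift 1 has {2, 3, 4, 5, 6}, so it must be 7.
Day 5, shift 7: day 5 has {1, 2, 3, 5, 6, 7} and shift 7 has {1, 2, 5, 6, 7}, so it must be 4.
Now day 6, shift 7: day 6 together with shift 7 already contain {1, 2, 3, 4, 5, 6, 7} — every symbol — so nothing can go there. The grid has no valid completion.

No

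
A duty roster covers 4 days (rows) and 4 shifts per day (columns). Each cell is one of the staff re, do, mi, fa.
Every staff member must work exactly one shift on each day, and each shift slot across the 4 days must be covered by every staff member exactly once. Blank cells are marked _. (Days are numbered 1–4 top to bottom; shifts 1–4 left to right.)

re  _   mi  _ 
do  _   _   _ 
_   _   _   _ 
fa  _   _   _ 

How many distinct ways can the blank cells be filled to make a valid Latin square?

Day 1, shift 2: eliminating its day and shift leaves {do, fa}.
Day 1, shift 4: eliminating its day and shift leaves {do, fa}.
Day 2, shift 2: eliminating its day and shift leaves {re, mi, fa}.
Day 2, shift 3: eliminating its day and shift leaves {re, fa}.
Day 2, shift 4: eliminating its day and shift leaves {re, mi, fa}.
Day 3, shift 1: eliminating its day and shift leaves {mi}.
Day 3, shift 2: eliminating its day and shift leaves {re, do, mi, fa}.
Day 3, shift 3: eliminating its day and shift leaves {re, do, fa}.
Day 3, shift 4: eliminating its day and shift leaves {re, do, mi, fa}.
Day 4, shift 2: eliminating its day and shift leaves {re, do, mi}.
Day 4, shift 3: eliminating its day and shift leaves {re, do}.
Day 4, shift 4: eliminating its day and shift leaves {re, do, mi}.
Enumerating the assignments across these blanks that avoid any day or shift repeat gives 8 completions.

8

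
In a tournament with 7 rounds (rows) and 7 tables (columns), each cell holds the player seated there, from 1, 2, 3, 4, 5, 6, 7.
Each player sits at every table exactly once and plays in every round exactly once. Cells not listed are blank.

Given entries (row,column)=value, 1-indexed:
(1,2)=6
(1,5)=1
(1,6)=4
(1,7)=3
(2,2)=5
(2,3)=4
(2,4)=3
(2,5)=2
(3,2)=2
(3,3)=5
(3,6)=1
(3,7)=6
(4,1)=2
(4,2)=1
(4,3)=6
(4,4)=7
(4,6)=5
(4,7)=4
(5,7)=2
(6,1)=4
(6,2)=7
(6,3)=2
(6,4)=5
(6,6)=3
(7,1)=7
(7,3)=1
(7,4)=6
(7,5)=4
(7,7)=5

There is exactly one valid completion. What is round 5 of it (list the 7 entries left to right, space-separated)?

6 4 3 1 5 7 2

Round 1, table 1: round 1 has {1, 3, 4, 6} and table 1 has {2, 4, 7}, leaving only 5.
Round 1, table 3: round 1 has {1, 3, 4, 5, 6} and table 3 has {1, 2, 4, 5, 6}, leaving only 7.
Round 5, table 3: round 5 has {2} and table 3 has {1, 2, 4, 5, 6, 7}, leaving only 3.
Round 5, table 2: round 5 has {2, 3} and table 2 has {1, 2, 5, 6, 7}, leaving only 4.
Round 5, table 4: round 5 has {2, 3, 4} and table 4 has {3, 5, 6, 7}, leaving only 1.
Round 5, table 1: round 5 has {1, 2, 3, 4} and table 1 has {2, 4, 5, 7}, leaving only 6.
Round 5, table 6: round 5 has {1, 2, 3, 4, 6} and table 6 has {1, 3, 4, 5}, leaving only 7.
Round 5, table 5: round 5 has {1, 2, 3, 4, 6, 7} and table 5 has {1, 2, 4}, leaving only 5.
So round 5 reads: 6 4 3 1 5 7 2.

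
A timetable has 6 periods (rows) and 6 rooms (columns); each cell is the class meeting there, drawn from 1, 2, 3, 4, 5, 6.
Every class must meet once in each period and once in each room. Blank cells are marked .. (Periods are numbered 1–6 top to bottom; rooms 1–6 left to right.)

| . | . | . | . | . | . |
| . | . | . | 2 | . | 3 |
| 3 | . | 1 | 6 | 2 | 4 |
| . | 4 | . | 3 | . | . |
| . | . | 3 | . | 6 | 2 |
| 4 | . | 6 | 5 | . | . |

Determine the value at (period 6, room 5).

3

Period 3, room 2: period 3 has {1, 2, 3, 4, 6} and room 2 has {4}, leaving only 5.
Period 5, room 2: period 5 has {2, 3, 6} and room 2 has {4, 5}, leaving only 1.
Period 2, room 2: period 2 has {2, 3} and room 2 has {1, 4, 5}, leaving only 6.
Period 5, room 1: period 5 has {1, 2, 3, 6} and room 1 has {3, 4}, leaving only 5.
Period 2, room 1: period 2 has {2, 3, 6} and room 1 has {3, 4, 5}, leaving only 1.
Period 5, room 4: period 5 has {1, 2, 3, 5, 6} and room 4 has {2, 3, 5, 6}, leaving only 4.
Period 1, room 4: period 1 has {} and room 4 has {2, 3, 4, 5, 6}, leaving only 1.
Period 6, room 6: period 6 has {4, 5, 6} and room 6 has {2, 3, 4}, leaving only 1.
Period 6 already has {1, 4, 5, 6} and room 5 already has {2, 6}, so period 6, room 5 must be 3.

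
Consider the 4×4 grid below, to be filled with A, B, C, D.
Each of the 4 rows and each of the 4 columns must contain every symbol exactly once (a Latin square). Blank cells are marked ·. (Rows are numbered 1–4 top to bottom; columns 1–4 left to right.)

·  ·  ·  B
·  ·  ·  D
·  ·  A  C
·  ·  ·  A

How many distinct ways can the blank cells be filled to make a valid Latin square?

Row 1, column 1: eliminating its row and column leaves {A, C, D}.
Row 1, column 2: eliminating its row and column leaves {A, C, D}.
Row 1, column 3: eliminating its row and column leaves {C, D}.
Row 2, column 1: eliminating its row and column leaves {A, B, C}.
Row 2, column 2: eliminating its row and column leaves {A, B, C}.
Row 2, column 3: eliminating its row and column leaves {B, C}.
Row 3, column 1: eliminating its row and column leaves {B, D}.
Row 3, column 2: eliminating its row and column leaves {B, D}.
Row 4, column 1: eliminating its row and column leaves {B, C, D}.
Row 4, column 2: eliminating its row and column leaves {B, C, D}.
Row 4, column 3: eliminating its row and column leaves {B, C, D}.
Enumerating the assignments across these blanks that avoid any row or column repeat gives 8 completions.

8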